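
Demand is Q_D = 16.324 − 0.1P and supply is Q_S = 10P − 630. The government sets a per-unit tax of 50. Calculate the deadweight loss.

In inverse form: demand P = 163.24 − 10Q, supply P = 63 + 0.1Q.
Competitive equilibrium: 163.24 − 10Q = 63 + 0.1Q → Q* = 9.9248, P* = 63.9925.
With the tax, the buyer price exceeds the seller price by 50: (163.24 − 10Q) − (63 + 0.1Q) = 50 → Q' = 4.9743.
ΔQ = 9.9248 − 4.9743 = 4.9505; the wedge equals the tax, 50.
DWL = ½ × 4.9505 × 50 = 123.76.

123.76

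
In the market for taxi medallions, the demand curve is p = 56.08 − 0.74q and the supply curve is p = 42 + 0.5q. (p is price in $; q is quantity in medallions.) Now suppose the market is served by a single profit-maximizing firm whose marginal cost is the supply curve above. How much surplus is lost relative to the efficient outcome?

$11.17

Competitive equilibrium: 56.08 − 0.74q = 42 + 0.5q → q* = 11.3548, p* = 47.6774.
Marginal revenue: MR = 56.08 − 1.48q. Set MR = MC: 56.08 − 1.48q = 42 + 0.5q → q_m = 7.1111.
Price p_m = 56.08 − 0.74·7.1111 = 50.8178; MC(q_m) = 42 + 0.5·7.1111 = 45.5556.
Competitive q* = 11.3548, so Δq = 4.2437; wedge = 50.8178 − 45.5556 = 5.2622.
The triangle = ½ × 4.2437 × 5.2622 = $11.17.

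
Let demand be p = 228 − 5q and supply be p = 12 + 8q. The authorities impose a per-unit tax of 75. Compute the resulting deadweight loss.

Competitive equilibrium: 228 − 5q = 12 + 8q → q* = 16.6154, p* = 144.9231.
With the tax, the buyer price exceeds the seller price by 75: (228 − 5q) − (12 + 8q) = 75 → q' = 10.8462.
Δq = 16.6154 − 10.8462 = 5.7692; the wedge equals the tax, 75.
Welfare loss = ½ × 5.7692 × 75 = 216.35.

216.35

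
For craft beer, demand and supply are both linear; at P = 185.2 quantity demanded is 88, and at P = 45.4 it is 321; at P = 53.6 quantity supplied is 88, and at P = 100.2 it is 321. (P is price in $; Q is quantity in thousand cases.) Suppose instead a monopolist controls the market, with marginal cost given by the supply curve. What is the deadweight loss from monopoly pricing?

Demand slope = (45.4 − 185.2)/(321 − 88) = −0.6, so P = 238 − 0.6Q.
Supply slope = (100.2 − 53.6)/(321 − 88) = 0.2, so P = 36 + 0.2Q.
Competitive equilibrium: 238 − 0.6Q = 36 + 0.2Q → Q* = 252.5, P* = 86.5.
Marginal revenue: MR = 238 − 1.2Q. Set MR = MC: 238 − 1.2Q = 36 + 0.2Q → Q_m = 144.28571.
Price P_m = 238 − 0.6·144.28571 = 151.42857; MC(Q_m) = 36 + 0.2·144.28571 = 64.85714.
Competitive Q* = 252.5, so ΔQ = 108.21429; wedge = 151.42857 − 64.85714 = 86.57143.
Welfare loss = ½ × 108.21429 × 86.57143 = $4684.13 thousand.

$4684.13 thousand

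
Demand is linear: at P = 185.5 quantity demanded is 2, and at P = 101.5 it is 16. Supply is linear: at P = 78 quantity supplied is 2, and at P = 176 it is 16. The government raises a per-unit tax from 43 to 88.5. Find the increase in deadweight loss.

Demand slope = (101.5 − 185.5)/(16 − 2) = −6, so P = 197.5 − 6Q.
Supply slope = (176 − 78)/(16 − 2) = 7, so P = 64 + 7Q.
Competitive equilibrium: 197.5 − 6Q = 64 + 7Q → Q* = 10.2692, P* = 135.8846.
For a per-unit tax t: ΔQ = t/13, so DWL = ½·t·(t/13) = t²/26.
At t = 43: DWL = 71.115. At t = 88.5: DWL = 301.24.
Increase = 301.24 − 71.115 = 230.125.

230.125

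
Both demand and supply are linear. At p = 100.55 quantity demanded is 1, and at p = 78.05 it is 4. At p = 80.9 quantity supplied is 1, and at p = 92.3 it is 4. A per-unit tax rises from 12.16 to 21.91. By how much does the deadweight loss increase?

Demand slope = (78.05 − 100.55)/(4 − 1) = −7.5, so p = 108.05 − 7.5q.
Supply slope = (92.3 − 80.9)/(4 − 1) = 3.8, so p = 77.1 + 3.8q.
Competitive equilibrium: 108.05 − 7.5q = 77.1 + 3.8q → q* = 2.7389, p* = 87.508.
For a per-unit tax t: Δq = t/11.3, so DWL = ½·t·(t/11.3) = t²/22.6.
At t = 12.16: DWL = 6.543. At t = 21.91: DWL = 21.241.
Increase = 21.241 − 6.543 = 14.70.

14.70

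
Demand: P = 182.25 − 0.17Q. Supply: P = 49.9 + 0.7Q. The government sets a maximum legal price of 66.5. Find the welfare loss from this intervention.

7173.01

Competitive equilibrium: 182.25 − 0.17Q = 49.9 + 0.7Q → Q* = 152.1264, P* = 156.3885.
At the ceiling P = 66.5, quantity supplied = (66.5 − 49.9)/0.7 = 23.7143.
Willingness to pay at Q' = 23.7143: 182.25 − 0.17·23.7143 = 178.2186.
ΔQ = 152.1264 − 23.7143 = 128.4121; wedge = 178.2186 − 66.5 = 111.7186.
DWL = ½ × 128.4121 × 111.7186 = 7173.01.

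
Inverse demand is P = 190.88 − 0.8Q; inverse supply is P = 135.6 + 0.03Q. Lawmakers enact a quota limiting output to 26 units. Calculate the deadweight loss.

Competitive equilibrium: 190.88 − 0.8Q = 135.6 + 0.03Q → Q* = 66.6024, P* = 137.5981.
At Q = 26: demand price = 190.88 − 0.8·26 = 170.08; supply price = 135.6 + 0.03·26 = 136.38.
ΔQ = 66.6024 − 26 = 40.6024; wedge = 170.08 − 136.38 = 33.7.
DWL = ½ × 40.6024 × 33.7 = 684.15.

684.15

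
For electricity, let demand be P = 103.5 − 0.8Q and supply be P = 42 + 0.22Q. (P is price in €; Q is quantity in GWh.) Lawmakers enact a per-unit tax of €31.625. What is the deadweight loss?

Competitive equilibrium: 103.5 − 0.8Q = 42 + 0.22Q → Q* = 60.294118, P* = 55.264706.
With the tax, the buyer price exceeds the seller price by 31.625: (103.5 − 0.8Q) − (42 + 0.22Q) = 31.625 → Q' = 29.289216.
ΔQ = 60.294118 − 29.289216 = 31.004902; the wedge equals the tax, 31.625.
Welfare loss = ½ × 31.004902 × 31.625 = €490.27.

€490.27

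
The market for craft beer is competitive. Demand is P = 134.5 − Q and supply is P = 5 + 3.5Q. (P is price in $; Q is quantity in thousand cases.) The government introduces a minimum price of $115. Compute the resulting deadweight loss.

$193.67 thousand

Competitive equilibrium: 134.5 − Q = 5 + 3.5Q → Q* = 28.7778, P* = 105.7222.
At the floor P = 115, quantity demanded = (134.5 − 115)/1 = 19.5.
Sellers' marginal cost at Q' = 19.5: 5 + 3.5·19.5 = 73.25.
ΔQ = 28.7778 − 19.5 = 9.2778; wedge = 115 − 73.25 = 41.75.
Welfare loss = ½ × 9.2778 × 41.75 = $193.67 thousand.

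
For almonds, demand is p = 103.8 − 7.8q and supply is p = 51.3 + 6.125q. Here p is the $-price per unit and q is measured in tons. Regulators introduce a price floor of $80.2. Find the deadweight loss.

Competitive equilibrium: 103.8 − 7.8q = 51.3 + 6.125q → q* = 3.7702, p* = 74.3925.
At the floor p = 80.2, quantity demanded = (103.8 − 80.2)/7.8 = 3.0256.
Sellers' marginal cost at q' = 3.0256: 51.3 + 6.125·3.0256 = 69.8318.
Δq = 3.7702 − 3.0256 = 0.7446; wedge = 80.2 − 69.8318 = 10.3682.
The triangle = ½ × 0.7446 × 10.3682 = $3.86.

$3.86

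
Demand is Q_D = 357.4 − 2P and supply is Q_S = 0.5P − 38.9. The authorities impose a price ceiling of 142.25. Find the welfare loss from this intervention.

82.72

In inverse form: demand P = 178.7 − 0.5Q, supply P = 77.8 + 2Q.
Competitive equilibrium: 178.7 − 0.5Q = 77.8 + 2Q → Q* = 40.36, P* = 158.52.
At the ceiling P = 142.25, quantity supplied = (142.25 − 77.8)/2 = 32.225.
Willingness to pay at Q' = 32.225: 178.7 − 0.5·32.225 = 162.5875.
ΔQ = 40.36 − 32.225 = 8.135; wedge = 162.5875 − 142.25 = 20.3375.
Deadweight loss = ½ × 8.135 × 20.3375 = 82.72.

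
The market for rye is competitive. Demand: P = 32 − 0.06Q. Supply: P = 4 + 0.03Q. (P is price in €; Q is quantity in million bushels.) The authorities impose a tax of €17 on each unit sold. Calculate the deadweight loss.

Competitive equilibrium: 32 − 0.06Q = 4 + 0.03Q → Q* = 311.1111, P* = 13.3333.
With the tax, the buyer price exceeds the seller price by 17: (32 − 0.06Q) − (4 + 0.03Q) = 17 → Q' = 122.2222.
ΔQ = 311.1111 − 122.2222 = 188.8889; the wedge equals the tax, 17.
The triangle = ½ × 188.8889 × 17 = €1605.56 million.

€1605.56 million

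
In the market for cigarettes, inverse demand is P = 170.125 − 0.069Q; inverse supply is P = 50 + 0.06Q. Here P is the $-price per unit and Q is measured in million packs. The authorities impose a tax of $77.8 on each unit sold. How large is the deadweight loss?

Competitive equilibrium: 170.125 − 0.069Q = 50 + 0.06Q → Q* = 931.2016, P* = 105.8721.
With the tax, the buyer price exceeds the seller price by 77.8: (170.125 − 0.069Q) − (50 + 0.06Q) = 77.8 → Q' = 328.1008.
ΔQ = 931.2016 − 328.1008 = 603.1008; the wedge equals the tax, 77.8.
Deadweight loss = ½ × 603.1008 × 77.8 = $23460.62 million.

$23460.62 million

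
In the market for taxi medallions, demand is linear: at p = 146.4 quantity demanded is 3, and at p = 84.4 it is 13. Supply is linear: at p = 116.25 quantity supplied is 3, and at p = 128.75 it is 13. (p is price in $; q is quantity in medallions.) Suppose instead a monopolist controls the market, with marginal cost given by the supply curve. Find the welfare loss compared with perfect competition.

Demand slope = (84.4 − 146.4)/(13 − 3) = −6.2, so p = 165 − 6.2q.
Supply slope = (128.75 − 116.25)/(13 − 3) = 1.25, so p = 112.5 + 1.25q.
Competitive equilibrium: 165 − 6.2q = 112.5 + 1.25q → q* = 7.047, p* = 121.3087.
Marginal revenue: MR = 165 − 12.4q. Set MR = MC: 165 − 12.4q = 112.5 + 1.25q → q_m = 3.8462.
Price p_m = 165 − 6.2·3.8462 = 141.1536; MC(q_m) = 112.5 + 1.25·3.8462 = 117.3078.
Competitive q* = 7.047, so Δq = 3.2008; wedge = 141.1536 − 117.3078 = 23.8458.
Deadweight loss = ½ × 3.2008 × 23.8458 = $38.16.

$38.16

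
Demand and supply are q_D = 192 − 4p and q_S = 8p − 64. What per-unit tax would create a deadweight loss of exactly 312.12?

15.3

In inverse form: demand p = 48 − 0.25q, supply p = 8 + 0.125q.
Competitive equilibrium: 48 − 0.25q = 8 + 0.125q → q* = 106.6667, p* = 21.3333.
A tax t gives Δq = t/0.375 and wedge t, so DWL = t²/0.75.
t²/0.75 = 312.12 → t² = 234.09 → t = 15.3.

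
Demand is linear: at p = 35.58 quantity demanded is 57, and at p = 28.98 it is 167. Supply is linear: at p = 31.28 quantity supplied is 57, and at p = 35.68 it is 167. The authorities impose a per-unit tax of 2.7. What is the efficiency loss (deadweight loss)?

36.45

Demand slope = (28.98 − 35.58)/(167 − 57) = −0.06, so p = 39 − 0.06q.
Supply slope = (35.68 − 31.28)/(167 − 57) = 0.04, so p = 29 + 0.04q.
Competitive equilibrium: 39 − 0.06q = 29 + 0.04q → q* = 100, p* = 33.
With the tax, the buyer price exceeds the seller price by 2.7: (39 − 0.06q) − (29 + 0.04q) = 2.7 → q' = 73.
Δq = 100 − 73 = 27; the wedge equals the tax, 2.7.
The triangle = ½ × 27 × 2.7 = 36.45.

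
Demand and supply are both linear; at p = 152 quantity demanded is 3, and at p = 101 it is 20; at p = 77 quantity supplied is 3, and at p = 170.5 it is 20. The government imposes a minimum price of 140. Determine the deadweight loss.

98.88

Demand slope = (101 − 152)/(20 − 3) = −3, so p = 161 − 3q.
Supply slope = (170.5 − 77)/(20 − 3) = 5.5, so p = 60.5 + 5.5q.
Competitive equilibrium: 161 − 3q = 60.5 + 5.5q → q* = 11.8235, p* = 125.5294.
At the floor p = 140, quantity demanded = (161 − 140)/3 = 7.
Sellers' marginal cost at q' = 7: 60.5 + 5.5·7 = 99.
Δq = 11.8235 − 7 = 4.8235; wedge = 140 − 99 = 41.
Welfare loss = ½ × 4.8235 × 41 = 98.88.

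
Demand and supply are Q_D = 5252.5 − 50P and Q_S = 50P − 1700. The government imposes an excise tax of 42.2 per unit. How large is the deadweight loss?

In inverse form: demand P = 105.05 − 0.02Q, supply P = 34 + 0.02Q.
Competitive equilibrium: 105.05 − 0.02Q = 34 + 0.02Q → Q* = 1776.25, P* = 69.525.
With the tax, the buyer price exceeds the seller price by 42.2: (105.05 − 0.02Q) − (34 + 0.02Q) = 42.2 → Q' = 721.25.
ΔQ = 1776.25 − 721.25 = 1055; the wedge equals the tax, 42.2.
DWL = ½ × 1055 × 42.2 = 22260.50.

22260.50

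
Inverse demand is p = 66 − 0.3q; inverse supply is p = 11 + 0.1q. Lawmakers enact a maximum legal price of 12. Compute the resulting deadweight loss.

Competitive equilibrium: 66 − 0.3q = 11 + 0.1q → q* = 137.5, p* = 24.75.
At the ceiling p = 12, quantity supplied = (12 − 11)/0.1 = 10.
Willingness to pay at q' = 10: 66 − 0.3·10 = 63.
Δq = 137.5 − 10 = 127.5; wedge = 63 − 12 = 51.
DWL = ½ × 127.5 × 51 = 3251.25.

3251.25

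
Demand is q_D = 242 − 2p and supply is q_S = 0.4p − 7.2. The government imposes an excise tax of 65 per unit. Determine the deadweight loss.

In inverse form: demand p = 121 − 0.5q, supply p = 18 + 2.5q.
Competitive equilibrium: 121 − 0.5q = 18 + 2.5q → q* = 34.33333, p* = 103.83333.
With the tax, the buyer price exceeds the seller price by 65: (121 − 0.5q) − (18 + 2.5q) = 65 → q' = 12.66667.
Δq = 34.33333 − 12.66667 = 21.66666; the wedge equals the tax, 65.
Welfare loss = ½ × 21.66666 × 65 = 704.17.

704.17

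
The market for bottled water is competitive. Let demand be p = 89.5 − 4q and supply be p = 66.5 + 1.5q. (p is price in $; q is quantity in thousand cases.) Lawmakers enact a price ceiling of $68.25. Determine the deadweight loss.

Competitive equilibrium: 89.5 − 4q = 66.5 + 1.5q → q* = 4.1818, p* = 72.7727.
At the ceiling p = 68.25, quantity supplied = (68.25 − 66.5)/1.5 = 1.1667.
Willingness to pay at q' = 1.1667: 89.5 − 4·1.1667 = 84.8332.
Δq = 4.1818 − 1.1667 = 3.0151; wedge = 84.8332 − 68.25 = 16.5832.
The triangle = ½ × 3.0151 × 16.5832 = $25 thousand.

$25 thousand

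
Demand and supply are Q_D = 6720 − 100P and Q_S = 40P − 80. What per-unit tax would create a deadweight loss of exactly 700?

In inverse form: demand P = 67.2 − 0.01Q, supply P = 2 + 0.025Q.
Competitive equilibrium: 67.2 − 0.01Q = 2 + 0.025Q → Q* = 1862.8571, P* = 48.5714.
A tax t gives ΔQ = t/0.035 and wedge t, so DWL = t²/0.07.
t²/0.07 = 700 → t² = 49 → t = 7.

7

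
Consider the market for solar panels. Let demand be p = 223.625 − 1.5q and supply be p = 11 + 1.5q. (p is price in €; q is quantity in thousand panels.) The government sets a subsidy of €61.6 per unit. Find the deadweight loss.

Competitive equilibrium: 223.625 − 1.5q = 11 + 1.5q → q* = 70.875, p* = 117.3125.
The subsidy lowers effective supply by 61.6: p = 1.5q − 50.6.
New quantity: 223.625 − 1.5q = 1.5q − 50.6 → q' = 91.4083.
Overproduction Δq = 91.4083 − 70.875 = 20.5333; wedge = subsidy = 61.6.
Welfare loss = ½ × 20.5333 × 61.6 = €632.43 thousand.

€632.43 thousand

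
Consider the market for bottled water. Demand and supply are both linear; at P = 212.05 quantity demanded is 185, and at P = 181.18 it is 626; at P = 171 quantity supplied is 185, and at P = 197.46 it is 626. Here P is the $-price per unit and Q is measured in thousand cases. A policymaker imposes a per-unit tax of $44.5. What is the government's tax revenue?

$7051.54 thousand

Demand slope = (181.18 − 212.05)/(626 − 185) = −0.07, so P = 225 − 0.07Q.
Supply slope = (197.46 − 171)/(626 − 185) = 0.06, so P = 159.9 + 0.06Q.
Competitive equilibrium: 225 − 0.07Q = 159.9 + 0.06Q → Q* = 500.7692, P* = 189.9462.
With the tax, the buyer price exceeds the seller price by 44.5: (225 − 0.07Q) − (159.9 + 0.06Q) = 44.5 → Q' = 158.4615.
Tax revenue = 44.5 × 158.4615 = $7051.54 thousand.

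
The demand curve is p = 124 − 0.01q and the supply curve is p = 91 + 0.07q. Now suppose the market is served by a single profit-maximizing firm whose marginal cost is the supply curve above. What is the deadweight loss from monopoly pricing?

Competitive equilibrium: 124 − 0.01q = 91 + 0.07q → q* = 412.5, p* = 119.875.
Marginal revenue: MR = 124 − 0.02q. Set MR = MC: 124 − 0.02q = 91 + 0.07q → q_m = 366.6667.
Price p_m = 124 − 0.01·366.6667 = 120.3333; MC(q_m) = 91 + 0.07·366.6667 = 116.6667.
Competitive q* = 412.5, so Δq = 45.8333; wedge = 120.3333 − 116.6667 = 3.6666.
Welfare loss = ½ × 45.8333 × 3.6666 = 84.03.

84.03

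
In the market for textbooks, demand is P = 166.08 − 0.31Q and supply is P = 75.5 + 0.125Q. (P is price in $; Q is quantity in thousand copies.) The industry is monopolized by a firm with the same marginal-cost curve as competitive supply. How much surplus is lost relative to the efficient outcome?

Competitive equilibrium: 166.08 − 0.31Q = 75.5 + 0.125Q → Q* = 208.2299, P* = 101.5287.
Marginal revenue: MR = 166.08 − 0.62Q. Set MR = MC: 166.08 − 0.62Q = 75.5 + 0.125Q → Q_m = 121.5839.
Price P_m = 166.08 − 0.31·121.5839 = 128.389; MC(Q_m) = 75.5 + 0.125·121.5839 = 90.698.
Competitive Q* = 208.2299, so ΔQ = 86.646; wedge = 128.389 − 90.698 = 37.691.
Welfare loss = ½ × 86.646 × 37.691 = $1632.89 thousand.

$1632.89 thousand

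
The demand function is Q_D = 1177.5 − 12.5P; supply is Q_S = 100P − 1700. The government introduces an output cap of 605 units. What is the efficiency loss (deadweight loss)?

In inverse form: demand P = 94.2 − 0.08Q, supply P = 17 + 0.01Q.
Competitive equilibrium: 94.2 − 0.08Q = 17 + 0.01Q → Q* = 857.7778, P* = 25.5778.
At Q = 605: demand price = 94.2 − 0.08·605 = 45.8; supply price = 17 + 0.01·605 = 23.05.
ΔQ = 857.7778 − 605 = 252.7778; wedge = 45.8 − 23.05 = 22.75.
Welfare loss = ½ × 252.7778 × 22.75 = 2875.35.

2875.35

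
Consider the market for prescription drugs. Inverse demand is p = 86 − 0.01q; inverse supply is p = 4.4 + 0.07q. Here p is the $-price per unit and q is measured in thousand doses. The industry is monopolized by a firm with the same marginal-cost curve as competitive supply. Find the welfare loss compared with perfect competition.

$513.78 thousand

Competitive equilibrium: 86 − 0.01q = 4.4 + 0.07q → q* = 1020, p* = 75.8.
Marginal revenue: MR = 86 − 0.02q. Set MR = MC: 86 − 0.02q = 4.4 + 0.07q → q_m = 906.66667.
Price p_m = 86 − 0.01·906.66667 = 76.93333; MC(q_m) = 4.4 + 0.07·906.66667 = 67.86667.
Competitive q* = 1020, so Δq = 113.33333; wedge = 76.93333 − 67.86667 = 9.06666.
The triangle = ½ × 113.33333 × 9.06666 = $513.78 thousand.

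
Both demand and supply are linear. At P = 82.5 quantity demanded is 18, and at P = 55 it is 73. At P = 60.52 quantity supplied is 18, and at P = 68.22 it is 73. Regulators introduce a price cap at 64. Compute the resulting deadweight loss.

Demand slope = (55 − 82.5)/(73 − 18) = −0.5, so P = 91.5 − 0.5Q.
Supply slope = (68.22 − 60.52)/(73 − 18) = 0.14, so P = 58 + 0.14Q.
Competitive equilibrium: 91.5 − 0.5Q = 58 + 0.14Q → Q* = 52.3438, P* = 65.3281.
At the ceiling P = 64, quantity supplied = (64 − 58)/0.14 = 42.8571.
Willingness to pay at Q' = 42.8571: 91.5 − 0.5·42.8571 = 70.0715.
ΔQ = 52.3438 − 42.8571 = 9.4867; wedge = 70.0715 − 64 = 6.0715.
Deadweight loss = ½ × 9.4867 × 6.0715 = 28.80.

28.80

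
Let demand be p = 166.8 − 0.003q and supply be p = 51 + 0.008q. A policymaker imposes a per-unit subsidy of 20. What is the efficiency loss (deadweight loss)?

Competitive equilibrium: 166.8 − 0.003q = 51 + 0.008q → q* = 10527.2727, p* = 135.2182.
The subsidy lowers effective supply by 20: p = 31 + 0.008q.
New quantity: 166.8 − 0.003q = 31 + 0.008q → q' = 12345.4545.
Overproduction Δq = 12345.4545 − 10527.2727 = 1818.1818; wedge = subsidy = 20.
Welfare loss = ½ × 1818.1818 × 20 = 18181.82.

18181.82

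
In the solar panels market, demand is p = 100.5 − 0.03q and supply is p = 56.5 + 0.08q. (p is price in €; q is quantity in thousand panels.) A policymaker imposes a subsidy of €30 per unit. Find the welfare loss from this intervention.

€4090.91 thousand

Competitive equilibrium: 100.5 − 0.03q = 56.5 + 0.08q → q* = 400, p* = 88.5.
The subsidy lowers effective supply by 30: p = 26.5 + 0.08q.
New quantity: 100.5 − 0.03q = 26.5 + 0.08q → q' = 672.7273.
Overproduction Δq = 672.7273 − 400 = 272.7273; wedge = subsidy = 30.
Welfare loss = ½ × 272.7273 × 30 = €4090.91 thousand.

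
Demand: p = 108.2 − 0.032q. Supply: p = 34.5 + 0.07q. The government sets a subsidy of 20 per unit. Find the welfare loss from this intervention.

Competitive equilibrium: 108.2 − 0.032q = 34.5 + 0.07q → q* = 722.54902, p* = 85.07843.
The subsidy lowers effective supply by 20: p = 14.5 + 0.07q.
New quantity: 108.2 − 0.032q = 14.5 + 0.07q → q' = 918.62745.
Overproduction Δq = 918.62745 − 722.54902 = 196.07843; wedge = subsidy = 20.
Deadweight loss = ½ × 196.07843 × 20 = 1960.78.

1960.78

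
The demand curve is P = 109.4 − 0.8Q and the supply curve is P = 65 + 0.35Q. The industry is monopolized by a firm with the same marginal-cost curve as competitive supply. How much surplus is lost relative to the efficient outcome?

Competitive equilibrium: 109.4 − 0.8Q = 65 + 0.35Q → Q* = 38.6087, P* = 78.513.
Marginal revenue: MR = 109.4 − 1.6Q. Set MR = MC: 109.4 − 1.6Q = 65 + 0.35Q → Q_m = 22.7692.
Price P_m = 109.4 − 0.8·22.7692 = 91.1846; MC(Q_m) = 65 + 0.35·22.7692 = 72.9692.
Competitive Q* = 38.6087, so ΔQ = 15.8395; wedge = 91.1846 − 72.9692 = 18.2154.
Deadweight loss = ½ × 15.8395 × 18.2154 = 144.26.

144.26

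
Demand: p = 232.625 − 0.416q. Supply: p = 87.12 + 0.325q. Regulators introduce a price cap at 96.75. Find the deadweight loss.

10299.77

Competitive equilibrium: 232.625 − 0.416q = 87.12 + 0.325q → q* = 196.36302, p* = 150.93798.
At the ceiling p = 96.75, quantity supplied = (96.75 − 87.12)/0.325 = 29.63077.
Willingness to pay at q' = 29.63077: 232.625 − 0.416·29.63077 = 220.2986.
Δq = 196.36302 − 29.63077 = 166.73225; wedge = 220.2986 − 96.75 = 123.5486.
The triangle = ½ × 166.73225 × 123.5486 = 10299.77.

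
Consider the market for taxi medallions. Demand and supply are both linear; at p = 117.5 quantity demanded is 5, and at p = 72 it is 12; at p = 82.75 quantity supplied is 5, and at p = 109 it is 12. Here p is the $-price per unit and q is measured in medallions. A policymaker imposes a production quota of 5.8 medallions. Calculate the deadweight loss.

$34.39

Demand slope = (72 − 117.5)/(12 − 5) = −6.5, so p = 150 − 6.5q.
Supply slope = (109 − 82.75)/(12 − 5) = 3.75, so p = 64 + 3.75q.
Competitive equilibrium: 150 − 6.5q = 64 + 3.75q → q* = 8.39024, p* = 95.46341.
At q = 5.8: demand price = 150 − 6.5·5.8 = 112.3; supply price = 64 + 3.75·5.8 = 85.75.
Δq = 8.39024 − 5.8 = 2.59024; wedge = 112.3 − 85.75 = 26.55.
Deadweight loss = ½ × 2.59024 × 26.55 = $34.39.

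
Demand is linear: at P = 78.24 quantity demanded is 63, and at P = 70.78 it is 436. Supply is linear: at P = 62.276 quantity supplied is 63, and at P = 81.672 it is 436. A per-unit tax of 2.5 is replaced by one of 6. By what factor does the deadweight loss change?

Demand slope = (70.78 − 78.24)/(436 − 63) = −0.02, so P = 79.5 − 0.02Q.
Supply slope = (81.672 − 62.276)/(436 − 63) = 0.052, so P = 59 + 0.052Q.
Competitive equilibrium: 79.5 − 0.02Q = 59 + 0.052Q → Q* = 284.7222, P* = 73.8056.
For a per-unit tax t: ΔQ = t/0.072, so DWL = ½·t·(t/0.072) = t²/0.144.
At t = 2.5: DWL = 43.403. At t = 6: DWL = 250.
Ratio = (6/2.5)² = 5.76.

5.76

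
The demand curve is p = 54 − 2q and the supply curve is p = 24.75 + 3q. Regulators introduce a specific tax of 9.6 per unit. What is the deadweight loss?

9.216

Competitive equilibrium: 54 − 2q = 24.75 + 3q → q* = 5.85, p* = 42.3.
With the tax, the buyer price exceeds the seller price by 9.6: (54 − 2q) − (24.75 + 3q) = 9.6 → q' = 3.93.
Δq = 5.85 − 3.93 = 1.92; the wedge equals the tax, 9.6.
DWL = ½ × 1.92 × 9.6 = 9.216.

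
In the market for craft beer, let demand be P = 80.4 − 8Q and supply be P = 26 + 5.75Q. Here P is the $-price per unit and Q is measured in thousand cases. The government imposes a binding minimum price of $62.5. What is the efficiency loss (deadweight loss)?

Competitive equilibrium: 80.4 − 8Q = 26 + 5.75Q → Q* = 3.9564, P* = 48.7491.
At the floor P = 62.5, quantity demanded = (80.4 − 62.5)/8 = 2.2375.
Sellers' marginal cost at Q' = 2.2375: 26 + 5.75·2.2375 = 38.8656.
ΔQ = 3.9564 − 2.2375 = 1.7189; wedge = 62.5 − 38.8656 = 23.6344.
The triangle = ½ × 1.7189 × 23.6344 = $20.31 thousand.

$20.31 thousand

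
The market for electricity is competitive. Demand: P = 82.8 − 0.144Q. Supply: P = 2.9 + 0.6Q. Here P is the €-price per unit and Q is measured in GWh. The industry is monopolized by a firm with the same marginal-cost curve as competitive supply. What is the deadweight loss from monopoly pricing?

Competitive equilibrium: 82.8 − 0.144Q = 2.9 + 0.6Q → Q* = 107.3925, P* = 67.3355.
Marginal revenue: MR = 82.8 − 0.288Q. Set MR = MC: 82.8 − 0.288Q = 2.9 + 0.6Q → Q_m = 89.9775.
Price P_m = 82.8 − 0.144·89.9775 = 69.8432; MC(Q_m) = 2.9 + 0.6·89.9775 = 56.8865.
Competitive Q* = 107.3925, so ΔQ = 17.415; wedge = 69.8432 − 56.8865 = 12.9567.
The triangle = ½ × 17.415 × 12.9567 = €112.82.

€112.82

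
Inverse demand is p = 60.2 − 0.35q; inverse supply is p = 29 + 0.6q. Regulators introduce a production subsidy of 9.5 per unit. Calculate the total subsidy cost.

407

Competitive equilibrium: 60.2 − 0.35q = 29 + 0.6q → q* = 32.8421, p* = 48.7053.
The subsidy lowers effective supply by 9.5: p = 19.5 + 0.6q.
New quantity: 60.2 − 0.35q = 19.5 + 0.6q → q' = 42.8421.
Total subsidy cost = 9.5 × 42.8421 = 407.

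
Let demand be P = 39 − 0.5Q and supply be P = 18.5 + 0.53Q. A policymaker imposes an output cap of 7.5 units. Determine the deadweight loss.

79.22

Competitive equilibrium: 39 − 0.5Q = 18.5 + 0.53Q → Q* = 19.9029, P* = 29.0485.
At Q = 7.5: demand price = 39 − 0.5·7.5 = 35.25; supply price = 18.5 + 0.53·7.5 = 22.475.
ΔQ = 19.9029 − 7.5 = 12.4029; wedge = 35.25 − 22.475 = 12.775.
Deadweight loss = ½ × 12.4029 × 12.775 = 79.22.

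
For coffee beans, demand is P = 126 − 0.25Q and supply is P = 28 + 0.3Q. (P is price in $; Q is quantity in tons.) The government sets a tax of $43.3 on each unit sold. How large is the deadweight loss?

Competitive equilibrium: 126 − 0.25Q = 28 + 0.3Q → Q* = 178.1818, P* = 81.4545.
With the tax, the buyer price exceeds the seller price by 43.3: (126 − 0.25Q) − (28 + 0.3Q) = 43.3 → Q' = 99.4545.
ΔQ = 178.1818 − 99.4545 = 78.7273; the wedge equals the tax, 43.3.
DWL = ½ × 78.7273 × 43.3 = $1704.45.

$1704.45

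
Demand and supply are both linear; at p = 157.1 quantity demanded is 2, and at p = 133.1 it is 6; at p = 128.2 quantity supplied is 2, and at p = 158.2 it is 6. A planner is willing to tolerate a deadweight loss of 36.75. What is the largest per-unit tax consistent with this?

31.5

Demand slope = (133.1 − 157.1)/(6 − 2) = −6, so p = 169.1 − 6q.
Supply slope = (158.2 − 128.2)/(6 − 2) = 7.5, so p = 113.2 + 7.5q.
Competitive equilibrium: 169.1 − 6q = 113.2 + 7.5q → q* = 4.1407, p* = 144.2556.
A tax t gives Δq = t/13.5 and wedge t, so DWL = t²/27.
t²/27 = 36.75 → t² = 992.25 → t = 31.5.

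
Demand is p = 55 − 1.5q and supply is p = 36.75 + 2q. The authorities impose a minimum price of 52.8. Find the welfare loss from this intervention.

24.58

Competitive equilibrium: 55 − 1.5q = 36.75 + 2q → q* = 5.2143, p* = 47.1786.
At the floor p = 52.8, quantity demanded = (55 − 52.8)/1.5 = 1.4667.
Sellers' marginal cost at q' = 1.4667: 36.75 + 2·1.4667 = 39.6834.
Δq = 5.2143 − 1.4667 = 3.7476; wedge = 52.8 − 39.6834 = 13.1166.
DWL = ½ × 3.7476 × 13.1166 = 24.58.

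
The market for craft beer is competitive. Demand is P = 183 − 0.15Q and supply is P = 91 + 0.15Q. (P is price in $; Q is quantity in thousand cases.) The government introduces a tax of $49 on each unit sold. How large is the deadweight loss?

$4001.67 thousand

Competitive equilibrium: 183 − 0.15Q = 91 + 0.15Q → Q* = 306.6667, P* = 137.
With the tax, the buyer price exceeds the seller price by 49: (183 − 0.15Q) − (91 + 0.15Q) = 49 → Q' = 143.3333.
ΔQ = 306.6667 − 143.3333 = 163.3334; the wedge equals the tax, 49.
The triangle = ½ × 163.3334 × 49 = $4001.67 thousand.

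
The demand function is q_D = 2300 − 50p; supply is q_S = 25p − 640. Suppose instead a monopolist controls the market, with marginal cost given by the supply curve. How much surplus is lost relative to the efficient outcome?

In inverse form: demand p = 46 − 0.02q, supply p = 25.6 + 0.04q.
Competitive equilibrium: 46 − 0.02q = 25.6 + 0.04q → q* = 340, p* = 39.2.
Marginal revenue: MR = 46 − 0.04q. Set MR = MC: 46 − 0.04q = 25.6 + 0.04q → q_m = 255.
Price p_m = 46 − 0.02·255 = 40.9; MC(q_m) = 25.6 + 0.04·255 = 35.8.
Competitive q* = 340, so Δq = 85; wedge = 40.9 − 35.8 = 5.1.
DWL = ½ × 85 × 5.1 = 216.75.

216.75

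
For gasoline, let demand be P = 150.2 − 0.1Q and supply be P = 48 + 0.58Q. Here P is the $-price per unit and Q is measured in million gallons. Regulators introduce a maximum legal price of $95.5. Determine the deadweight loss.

$1590.60 million

Competitive equilibrium: 150.2 − 0.1Q = 48 + 0.58Q → Q* = 150.29412, P* = 135.17059.
At the ceiling P = 95.5, quantity supplied = (95.5 − 48)/0.58 = 81.89655.
Willingness to pay at Q' = 81.89655: 150.2 − 0.1·81.89655 = 142.01035.
ΔQ = 150.29412 − 81.89655 = 68.39757; wedge = 142.01035 − 95.5 = 46.51035.
DWL = ½ × 68.39757 × 46.51035 = $1590.60 million.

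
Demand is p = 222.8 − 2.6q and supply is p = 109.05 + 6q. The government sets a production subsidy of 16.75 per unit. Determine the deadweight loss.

16.31

Competitive equilibrium: 222.8 − 2.6q = 109.05 + 6q → q* = 13.2267, p* = 188.4105.
The subsidy lowers effective supply by 16.75: p = 92.3 + 6q.
New quantity: 222.8 − 2.6q = 92.3 + 6q → q' = 15.1744.
Overproduction Δq = 15.1744 − 13.2267 = 1.9477; wedge = subsidy = 16.75.
The triangle = ½ × 1.9477 × 16.75 = 16.31.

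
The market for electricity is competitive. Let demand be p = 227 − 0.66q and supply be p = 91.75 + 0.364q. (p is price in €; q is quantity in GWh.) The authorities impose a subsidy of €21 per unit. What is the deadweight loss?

€215.33

Competitive equilibrium: 227 − 0.66q = 91.75 + 0.364q → q* = 132.0801, p* = 139.8271.
The subsidy lowers effective supply by 21: p = 70.75 + 0.364q.
New quantity: 227 − 0.66q = 70.75 + 0.364q → q' = 152.5879.
Overproduction Δq = 152.5879 − 132.0801 = 20.5078; wedge = subsidy = 21.
DWL = ½ × 20.5078 × 21 = €215.33.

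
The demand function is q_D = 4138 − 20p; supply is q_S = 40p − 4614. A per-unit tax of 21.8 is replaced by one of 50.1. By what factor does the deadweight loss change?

5.282

In inverse form: demand p = 206.9 − 0.05q, supply p = 115.35 + 0.025q.
Competitive equilibrium: 206.9 − 0.05q = 115.35 + 0.025q → q* = 1220.6667, p* = 145.8667.
For a per-unit tax t: Δq = t/0.075, so DWL = ½·t·(t/0.075) = t²/0.15.
At t = 21.8: DWL = 3168.267. At t = 50.1: DWL = 16733.4.
Ratio = (50.1/21.8)² = 5.282.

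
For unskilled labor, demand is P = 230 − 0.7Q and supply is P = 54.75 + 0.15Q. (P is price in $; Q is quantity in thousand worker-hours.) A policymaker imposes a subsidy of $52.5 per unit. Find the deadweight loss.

Competitive equilibrium: 230 − 0.7Q = 54.75 + 0.15Q → Q* = 206.1765, P* = 85.6765.
The subsidy lowers effective supply by 52.5: P = 2.25 + 0.15Q.
New quantity: 230 − 0.7Q = 2.25 + 0.15Q → Q' = 267.9412.
Overproduction ΔQ = 267.9412 − 206.1765 = 61.7647; wedge = subsidy = 52.5.
Welfare loss = ½ × 61.7647 × 52.5 = $1621.32 thousand.

$1621.32 thousand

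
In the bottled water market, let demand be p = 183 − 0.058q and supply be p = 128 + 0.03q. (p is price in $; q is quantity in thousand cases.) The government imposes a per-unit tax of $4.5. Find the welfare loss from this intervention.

Competitive equilibrium: 183 − 0.058q = 128 + 0.03q → q* = 625, p* = 146.75.
With the tax, the buyer price exceeds the seller price by 4.5: (183 − 0.058q) − (128 + 0.03q) = 4.5 → q' = 573.8636.
Δq = 625 − 573.8636 = 51.1364; the wedge equals the tax, 4.5.
Deadweight loss = ½ × 51.1364 × 4.5 = $115.06 thousand.

$115.06 thousand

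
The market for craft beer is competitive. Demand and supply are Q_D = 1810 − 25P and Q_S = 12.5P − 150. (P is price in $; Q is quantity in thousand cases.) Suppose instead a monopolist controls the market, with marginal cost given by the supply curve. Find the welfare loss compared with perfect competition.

In inverse form: demand P = 72.4 − 0.04Q, supply P = 12 + 0.08Q.
Competitive equilibrium: 72.4 − 0.04Q = 12 + 0.08Q → Q* = 503.3333, P* = 52.2667.
Marginal revenue: MR = 72.4 − 0.08Q. Set MR = MC: 72.4 − 0.08Q = 12 + 0.08Q → Q_m = 377.5.
Price P_m = 72.4 − 0.04·377.5 = 57.3; MC(Q_m) = 12 + 0.08·377.5 = 42.2.
Competitive Q* = 503.3333, so ΔQ = 125.8333; wedge = 57.3 − 42.2 = 15.1.
Deadweight loss = ½ × 125.8333 × 15.1 = $950.04 thousand.

$950.04 thousand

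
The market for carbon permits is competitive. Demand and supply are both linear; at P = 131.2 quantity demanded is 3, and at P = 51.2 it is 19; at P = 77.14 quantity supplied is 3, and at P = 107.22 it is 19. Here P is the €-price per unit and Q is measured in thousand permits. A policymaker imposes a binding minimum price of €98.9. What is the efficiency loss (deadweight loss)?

€6.72 thousand

Demand slope = (51.2 − 131.2)/(19 − 3) = −5, so P = 146.2 − 5Q.
Supply slope = (107.22 − 77.14)/(19 − 3) = 1.88, so P = 71.5 + 1.88Q.
Competitive equilibrium: 146.2 − 5Q = 71.5 + 1.88Q → Q* = 10.8576, P* = 91.9122.
At the floor P = 98.9, quantity demanded = (146.2 − 98.9)/5 = 9.46.
Sellers' marginal cost at Q' = 9.46: 71.5 + 1.88·9.46 = 89.2848.
ΔQ = 10.8576 − 9.46 = 1.3976; wedge = 98.9 − 89.2848 = 9.6152.
Deadweight loss = ½ × 1.3976 × 9.6152 = €6.72 thousand.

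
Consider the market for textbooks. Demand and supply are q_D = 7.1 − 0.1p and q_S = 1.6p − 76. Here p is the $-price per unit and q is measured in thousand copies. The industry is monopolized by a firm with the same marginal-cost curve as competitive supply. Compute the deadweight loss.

In inverse form: demand p = 71 − 10q, supply p = 47.5 + 0.625q.
Competitive equilibrium: 71 − 10q = 47.5 + 0.625q → q* = 2.2118, p* = 48.8824.
Marginal revenue: MR = 71 − 20q. Set MR = MC: 71 − 20q = 47.5 + 0.625q → q_m = 1.1394.
Price p_m = 71 − 10·1.1394 = 59.606; MC(q_m) = 47.5 + 0.625·1.1394 = 48.2121.
Competitive q* = 2.2118, so Δq = 1.0724; wedge = 59.606 − 48.2121 = 11.3939.
Welfare loss = ½ × 1.0724 × 11.3939 = $6.11 thousand.

$6.11 thousand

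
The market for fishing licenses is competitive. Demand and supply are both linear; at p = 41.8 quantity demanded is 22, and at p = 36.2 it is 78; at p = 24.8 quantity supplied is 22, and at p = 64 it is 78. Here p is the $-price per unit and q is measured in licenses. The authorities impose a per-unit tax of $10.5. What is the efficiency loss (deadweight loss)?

$68.91

Demand slope = (36.2 − 41.8)/(78 − 22) = −0.1, so p = 44 − 0.1q.
Supply slope = (64 − 24.8)/(78 − 22) = 0.7, so p = 9.4 + 0.7q.
Competitive equilibrium: 44 − 0.1q = 9.4 + 0.7q → q* = 43.25, p* = 39.675.
With the tax, the buyer price exceeds the seller price by 10.5: (44 − 0.1q) − (9.4 + 0.7q) = 10.5 → q' = 30.125.
Δq = 43.25 − 30.125 = 13.125; the wedge equals the tax, 10.5.
The triangle = ½ × 13.125 × 10.5 = $68.91.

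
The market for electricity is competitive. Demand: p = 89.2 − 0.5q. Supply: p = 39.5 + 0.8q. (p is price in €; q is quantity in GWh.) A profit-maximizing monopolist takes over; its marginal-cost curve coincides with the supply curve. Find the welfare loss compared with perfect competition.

€73.31

Competitive equilibrium: 89.2 − 0.5q = 39.5 + 0.8q → q* = 38.2308, p* = 70.0846.
Marginal revenue: MR = 89.2 − q. Set MR = MC: 89.2 − q = 39.5 + 0.8q → q_m = 27.6111.
Price p_m = 89.2 − 0.5·27.6111 = 75.3945; MC(q_m) = 39.5 + 0.8·27.6111 = 61.5889.
Competitive q* = 38.2308, so Δq = 10.6197; wedge = 75.3945 − 61.5889 = 13.8056.
The triangle = ½ × 10.6197 × 13.8056 = €73.31.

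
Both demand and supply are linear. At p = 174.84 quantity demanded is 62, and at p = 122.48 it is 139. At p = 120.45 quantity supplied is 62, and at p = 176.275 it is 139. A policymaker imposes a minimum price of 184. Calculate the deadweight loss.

1912.90

Demand slope = (122.48 − 174.84)/(139 − 62) = −0.68, so p = 217 − 0.68q.
Supply slope = (176.275 − 120.45)/(139 − 62) = 0.725, so p = 75.5 + 0.725q.
Competitive equilibrium: 217 − 0.68q = 75.5 + 0.725q → q* = 100.7117, p* = 148.516.
At the floor p = 184, quantity demanded = (217 − 184)/0.68 = 48.5294.
Sellers' marginal cost at q' = 48.5294: 75.5 + 0.725·48.5294 = 110.6838.
Δq = 100.7117 − 48.5294 = 52.1823; wedge = 184 − 110.6838 = 73.3162.
The triangle = ½ × 52.1823 × 73.3162 = 1912.90.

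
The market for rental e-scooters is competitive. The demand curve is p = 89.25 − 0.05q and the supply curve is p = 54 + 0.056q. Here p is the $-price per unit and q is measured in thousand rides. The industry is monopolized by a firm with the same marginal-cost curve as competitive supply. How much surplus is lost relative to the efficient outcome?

$602.11 thousand

Competitive equilibrium: 89.25 − 0.05q = 54 + 0.056q → q* = 332.5472, p* = 72.6226.
Marginal revenue: MR = 89.25 − 0.1q. Set MR = MC: 89.25 − 0.1q = 54 + 0.056q → q_m = 225.9615.
Price p_m = 89.25 − 0.05·225.9615 = 77.9519; MC(q_m) = 54 + 0.056·225.9615 = 66.6538.
Competitive q* = 332.5472, so Δq = 106.5857; wedge = 77.9519 − 66.6538 = 11.2981.
DWL = ½ × 106.5857 × 11.2981 = $602.11 thousand.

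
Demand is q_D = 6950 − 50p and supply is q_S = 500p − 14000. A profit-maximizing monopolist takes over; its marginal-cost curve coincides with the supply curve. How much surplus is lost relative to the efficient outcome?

63497.22

In inverse form: demand p = 139 − 0.02q, supply p = 28 + 0.002q.
Competitive equilibrium: 139 − 0.02q = 28 + 0.002q → q* = 5045.454545, p* = 38.090909.
Marginal revenue: MR = 139 − 0.04q. Set MR = MC: 139 − 0.04q = 28 + 0.002q → q_m = 2642.857143.
Price p_m = 139 − 0.02·2642.857143 = 86.142857; MC(q_m) = 28 + 0.002·2642.857143 = 33.285714.
Competitive q* = 5045.454545, so Δq = 2402.597402; wedge = 86.142857 − 33.285714 = 52.857143.
DWL = ½ × 2402.597402 × 52.857143 = 63497.22.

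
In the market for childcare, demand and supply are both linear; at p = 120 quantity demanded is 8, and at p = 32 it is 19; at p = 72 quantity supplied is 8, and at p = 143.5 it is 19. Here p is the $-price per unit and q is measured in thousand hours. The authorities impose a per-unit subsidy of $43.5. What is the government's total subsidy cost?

$622.50 thousand

Demand slope = (32 − 120)/(19 − 8) = −8, so p = 184 − 8q.
Supply slope = (143.5 − 72)/(19 − 8) = 6.5, so p = 20 + 6.5q.
Competitive equilibrium: 184 − 8q = 20 + 6.5q → q* = 11.3103, p* = 93.5172.
The subsidy lowers effective supply by 43.5: p = 6.5q − 23.5.
New quantity: 184 − 8q = 6.5q − 23.5 → q' = 14.3103.
Total subsidy cost = 43.5 × 14.3103 = $622.50 thousand.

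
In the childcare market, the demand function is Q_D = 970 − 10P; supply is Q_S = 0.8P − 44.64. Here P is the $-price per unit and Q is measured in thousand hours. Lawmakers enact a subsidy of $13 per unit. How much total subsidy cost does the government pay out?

$521.93 thousand

In inverse form: demand P = 97 − 0.1Q, supply P = 55.8 + 1.25Q.
Competitive equilibrium: 97 − 0.1Q = 55.8 + 1.25Q → Q* = 30.5185, P* = 93.9481.
The subsidy lowers effective supply by 13: P = 42.8 + 1.25Q.
New quantity: 97 − 0.1Q = 42.8 + 1.25Q → Q' = 40.1481.
Total subsidy cost = 13 × 40.1481 = $521.93 thousand.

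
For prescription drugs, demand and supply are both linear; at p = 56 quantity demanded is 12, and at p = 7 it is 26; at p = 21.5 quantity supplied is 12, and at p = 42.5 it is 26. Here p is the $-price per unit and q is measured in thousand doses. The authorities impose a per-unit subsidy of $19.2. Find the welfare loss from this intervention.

$36.864 thousand

Demand slope = (7 − 56)/(26 − 12) = −3.5, so p = 98 − 3.5q.
Supply slope = (42.5 − 21.5)/(26 − 12) = 1.5, so p = 3.5 + 1.5q.
Competitive equilibrium: 98 − 3.5q = 3.5 + 1.5q → q* = 18.9, p* = 31.85.
The subsidy lowers effective supply by 19.2: p = 1.5q − 15.7.
New quantity: 98 − 3.5q = 1.5q − 15.7 → q' = 22.74.
Overproduction Δq = 22.74 − 18.9 = 3.84; wedge = subsidy = 19.2.
Welfare loss = ½ × 3.84 × 19.2 = $36.864 thousand.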